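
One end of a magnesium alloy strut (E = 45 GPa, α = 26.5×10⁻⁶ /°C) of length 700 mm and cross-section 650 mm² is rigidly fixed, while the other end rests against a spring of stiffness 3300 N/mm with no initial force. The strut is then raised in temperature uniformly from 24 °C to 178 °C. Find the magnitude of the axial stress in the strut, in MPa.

Free thermal expansion: δ_free = αΔT L = 26.5×10⁻⁶ × 154 × 700 = 2.857 mm.
With a force P in the spring, the elastic change of the strut is PL/(AE) and that of the spring is P/k; compatibility requires their sum to equal δ_free.
So P = δ_free / [L/(AE) + 1/k] = 2.857 / [ 700/(650×45×10³) + 1/(3300) ].
P = 2.857 / 0.000327 = 8737 N.
σ = P/A = 8737/650 = 13.44 MPa.

σ ≈ 13.4 MPa (compressive)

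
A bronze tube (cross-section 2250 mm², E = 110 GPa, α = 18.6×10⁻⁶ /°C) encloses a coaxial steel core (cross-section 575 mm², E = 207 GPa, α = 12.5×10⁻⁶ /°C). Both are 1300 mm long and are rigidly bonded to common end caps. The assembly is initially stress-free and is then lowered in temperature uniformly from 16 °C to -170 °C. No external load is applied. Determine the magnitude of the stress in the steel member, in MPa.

Both members must finish at the same length. With the larger α, the bronze tends to over-contract; the plates restrain it, putting the bronze in tension and the steel in compression. With no external load the two internal forces are equal and opposite, magnitude P.
Equating the net (thermal + elastic) strains gives |α₁ − α₂|·ΔT = P·[1/(A₁E₁) + 1/(A₂E₂)].
|α₁ − α₂|·ΔT = 6.1×10⁻⁶ × 186 = 0.001135.
1/(A₁E₁) + 1/(A₂E₂) = 1/(2250×110×10³) + 1/(575×207×10³) = 1.244×10⁻⁸ N⁻¹.
So P = 0.001135 / 1.244×10⁻⁸ = 91.19 kN.
σ_{steel} = P/A₂ = 91190/575 = 158.6 MPa, compressive.

σ ≈ 159 MPa (compressive)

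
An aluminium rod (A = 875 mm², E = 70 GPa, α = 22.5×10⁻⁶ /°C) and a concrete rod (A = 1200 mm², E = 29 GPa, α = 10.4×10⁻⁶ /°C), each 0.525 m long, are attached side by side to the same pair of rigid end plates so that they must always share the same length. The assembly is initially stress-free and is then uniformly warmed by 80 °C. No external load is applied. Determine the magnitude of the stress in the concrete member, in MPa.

σ ≈ 17.9 MPa (tensile)

The aluminium has the larger α, so on heating it would change length more than the concrete if both were free. The rigid plates force a common final length, so the aluminium is put into compression and the concrete into tension, with equal and opposite forces P (no external load).
Setting the final lengths equal and cancelling L: (α₁ − α₂)ΔT = P/(A₁E₁) + P/(A₂E₂).
|α₁ − α₂|·ΔT = 12.1×10⁻⁶ × 80 = 0.000968.
1/(A₁E₁) + 1/(A₂E₂) = 1/(875×70×10³) + 1/(1200×29×10³) = 4.506×10⁻⁸ N⁻¹.
P = 0.000968 / 4.506×10⁻⁸ = 21480 N = 21.48 kN.
σ_{concrete} = P/A₂ = 21480/1200 = 17.9 MPa, tensile.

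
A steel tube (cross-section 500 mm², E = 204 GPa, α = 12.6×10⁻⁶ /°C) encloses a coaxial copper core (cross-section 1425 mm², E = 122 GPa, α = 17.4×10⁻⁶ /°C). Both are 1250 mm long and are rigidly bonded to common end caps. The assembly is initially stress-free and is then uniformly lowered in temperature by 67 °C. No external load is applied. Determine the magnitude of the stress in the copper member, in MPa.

The copper has the larger α, so on cooling it would change length more than the steel if both were free. The rigid plates force a common final length, so the copper is put into tension and the steel into compression, with equal and opposite forces P (no external load).
Setting the final lengths equal and cancelling L: (α₁ − α₂)ΔT = P/(A₁E₁) + P/(A₂E₂).
|α₁ − α₂|·ΔT = 4.8×10⁻⁶ × 67 = 0.0003216.
1/(A₁E₁) + 1/(A₂E₂) = 1/(500×204×10³) + 1/(1425×122×10³) = 1.556×10⁻⁸ N⁻¹.
So P = 0.0003216 / 1.556×10⁻⁸ = 20.67 kN.
σ_{copper} = P/A₂ = 20670/1425 = 14.51 MPa, tensile.

σ ≈ 14.5 MPa (tensile)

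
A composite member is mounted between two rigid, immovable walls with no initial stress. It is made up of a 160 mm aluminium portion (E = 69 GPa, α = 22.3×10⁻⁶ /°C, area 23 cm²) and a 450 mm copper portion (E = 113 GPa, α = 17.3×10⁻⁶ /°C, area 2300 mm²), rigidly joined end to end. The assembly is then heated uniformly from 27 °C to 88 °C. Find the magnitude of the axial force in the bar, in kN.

With the walls removed the bar would change length by δ_free = Σ αᵢΔT Lᵢ = 22.3×10⁻⁶×61×160 + 17.3×10⁻⁶×61×450 = 0.6925 mm.
The walls prevent any net length change, so an axial force P (same in every segment) develops. Compatibility: P · Σ Lᵢ/(AᵢEᵢ) = δ_free.
The series flexibility is Σ Lᵢ/(AᵢEᵢ) = 160/(2300×69×10³) + 450/(2300×113×10³) = 2.74×10⁻⁶ mm/N.
So P = 0.6925 / 2.74×10⁻⁶ = 252.8 kN, compressive.

P ≈ 253 kN (compressive)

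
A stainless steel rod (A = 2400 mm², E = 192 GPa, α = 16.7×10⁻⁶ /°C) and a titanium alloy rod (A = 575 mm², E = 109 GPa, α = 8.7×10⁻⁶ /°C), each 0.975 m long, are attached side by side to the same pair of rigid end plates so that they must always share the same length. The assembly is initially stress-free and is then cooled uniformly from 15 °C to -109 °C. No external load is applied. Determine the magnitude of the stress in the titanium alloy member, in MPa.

σ ≈ 95.2 MPa (compressive)

Both members must finish at the same length. With the larger α, the stainless steel tends to over-contract; the plates restrain it, putting the stainless steel in tension and the titanium alloy in compression. With no external load the two internal forces are equal and opposite, magnitude P.
Setting the final lengths equal and cancelling L: (α₁ − α₂)ΔT = P/(A₁E₁) + P/(A₂E₂).
|α₁ − α₂|·ΔT = 8×10⁻⁶ × 124 = 0.000992.
1/(A₁E₁) + 1/(A₂E₂) = 1/(2400×192×10³) + 1/(575×109×10³) = 1.813×10⁻⁸ N⁻¹.
P = 0.000992 / 1.813×10⁻⁸ = 54730 N = 54.73 kN.
σ_{titanium alloy} = P/A₂ = 54730/575 = 95.18 MPa, compressive.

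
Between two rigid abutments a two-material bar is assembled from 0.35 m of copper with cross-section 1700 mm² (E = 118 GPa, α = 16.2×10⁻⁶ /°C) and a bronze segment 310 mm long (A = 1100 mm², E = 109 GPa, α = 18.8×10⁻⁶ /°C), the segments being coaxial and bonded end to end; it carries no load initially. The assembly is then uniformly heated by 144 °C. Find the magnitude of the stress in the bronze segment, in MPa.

σ ≈ 348 MPa (compressive)

With the walls removed the bar would change length by δ_free = Σ αᵢΔT Lᵢ = 16.2×10⁻⁶×144×350 + 18.8×10⁻⁶×144×310 = 1.656 mm.
The walls prevent any net length change, so an axial force P (same in every segment) develops. Compatibility: P · Σ Lᵢ/(AᵢEᵢ) = δ_free.
The series flexibility is Σ Lᵢ/(AᵢEᵢ) = 350/(1700×118×10³) + 310/(1100×109×10³) = 4.33×10⁻⁶ mm/N.
So P = 1.656 / 4.33×10⁻⁶ = 382.4 kN, compressive.
σ_{bronze} = P / A = 382400 / 1100 = 347.6 MPa.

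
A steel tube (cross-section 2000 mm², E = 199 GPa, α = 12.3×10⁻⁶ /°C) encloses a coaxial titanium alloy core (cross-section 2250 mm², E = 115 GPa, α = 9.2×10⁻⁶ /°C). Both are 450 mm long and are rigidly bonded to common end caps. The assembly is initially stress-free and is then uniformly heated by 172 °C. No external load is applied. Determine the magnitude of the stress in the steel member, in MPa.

σ ≈ 41.8 MPa (compressive)

Equilibrium of a rigid end plate with no external load gives equal and opposite internal forces ±P in the two members. Since α_{steel} > α_{titanium alloy}, heating drives the steel into compression and the titanium alloy into tension.
Compatibility of the two members (thermal + elastic change equal): (α₁ − α₂)ΔT = P·[1/(A₁E₁) + 1/(A₂E₂)].
|α₁ − α₂|·ΔT = 3.1×10⁻⁶ × 172 = 0.0005332.
1/(A₁E₁) + 1/(A₂E₂) = 1/(2000×199×10³) + 1/(2250×115×10³) = 6.377×10⁻⁹ N⁻¹.
So P = 0.0005332 / 6.377×10⁻⁹ = 83.61 kN.
σ_{steel} = P/A₁ = 83610/2000 = 41.8 MPa, compressive.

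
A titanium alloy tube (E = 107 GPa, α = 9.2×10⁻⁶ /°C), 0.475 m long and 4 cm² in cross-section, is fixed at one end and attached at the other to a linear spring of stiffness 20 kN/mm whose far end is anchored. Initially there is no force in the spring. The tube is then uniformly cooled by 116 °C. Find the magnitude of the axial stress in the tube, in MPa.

σ ≈ 20.7 MPa (tensile)

If the spring were absent the tube would shorten by αΔT L = 9.2×10⁻⁶ × 116 × 475 = 0.5069 mm.
Let P be the tensile force in the spring. The tube extends elastically by PL/(AE) and the spring stretches by P/k; together these equal δ_free.
P [ L/(AE) + 1/k ] = δ_free → P [ 475/(400×107×10³) + 1/(20×10³) ] = 0.5069.
P = 0.5069 / 6.11×10⁻⁵ = 8297 N.
σ = P/A = 8297/400 = 20.74 MPa.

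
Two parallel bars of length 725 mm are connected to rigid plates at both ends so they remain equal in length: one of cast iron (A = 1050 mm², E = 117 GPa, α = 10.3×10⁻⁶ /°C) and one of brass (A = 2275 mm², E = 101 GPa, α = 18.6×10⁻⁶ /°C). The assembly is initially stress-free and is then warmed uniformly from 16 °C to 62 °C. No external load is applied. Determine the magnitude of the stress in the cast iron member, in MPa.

σ ≈ 29.1 MPa (tensile)

The brass has the larger α, so on heating it would change length more than the cast iron if both were free. The rigid plates force a common final length, so the brass is put into compression and the cast iron into tension, with equal and opposite forces P (no external load).
Compatibility of the two members (thermal + elastic change equal): (α₁ − α₂)ΔT = P·[1/(A₁E₁) + 1/(A₂E₂)].
|α₁ − α₂|·ΔT = 8.3×10⁻⁶ × 46 = 0.0003818.
1/(A₁E₁) + 1/(A₂E₂) = 1/(1050×117×10³) + 1/(2275×101×10³) = 1.249×10⁻⁸ N⁻¹.
P = 0.0003818 / 1.249×10⁻⁸ = 30560 N = 30.56 kN.
σ_{cast iron} = P/A₁ = 30560/1050 = 29.11 MPa, tensile.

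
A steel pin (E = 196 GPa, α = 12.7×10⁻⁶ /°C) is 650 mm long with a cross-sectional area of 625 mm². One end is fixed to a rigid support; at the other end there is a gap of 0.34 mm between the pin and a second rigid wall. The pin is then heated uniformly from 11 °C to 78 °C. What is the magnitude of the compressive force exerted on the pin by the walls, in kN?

If the wall were absent the pin would grow by αΔT L = 12.7×10⁻⁶ × 67 × 650 = 0.5531 mm.
This exceeds the 0.34 mm gap, so the wall pushes back. The portion of expansion that must be recovered elastically is δ_free − gap = 0.5531 − 0.34 = 0.2131 mm.
Compatibility: PL/(AE) = 0.2131 mm, so σ = P/A = E × (0.2131/650) = 64.25 MPa.
Force on the wall = σA = 64.25 × 625 mm² = 40.16 kN.

P ≈ 40.2 kN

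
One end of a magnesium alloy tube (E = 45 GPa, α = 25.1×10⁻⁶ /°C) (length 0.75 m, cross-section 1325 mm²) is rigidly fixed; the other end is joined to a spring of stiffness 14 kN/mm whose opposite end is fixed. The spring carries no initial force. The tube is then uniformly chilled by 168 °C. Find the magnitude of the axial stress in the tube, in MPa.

σ ≈ 28.4 MPa (tensile)

If the spring were absent the tube would shorten by αΔT L = 25.1×10⁻⁶ × 168 × 750 = 3.163 mm.
With a force P in the spring, the elastic change of the tube is PL/(AE) and that of the spring is P/k; compatibility requires their sum to equal δ_free.
P [ L/(AE) + 1/k ] = δ_free → P [ 750/(1325×45×10³) + 1/(14×10³) ] = 3.163.
P = 3.163 / 8.401×10⁻⁵ = 37650 N.
σ = P/A = 37650/1325 = 28.41 MPa.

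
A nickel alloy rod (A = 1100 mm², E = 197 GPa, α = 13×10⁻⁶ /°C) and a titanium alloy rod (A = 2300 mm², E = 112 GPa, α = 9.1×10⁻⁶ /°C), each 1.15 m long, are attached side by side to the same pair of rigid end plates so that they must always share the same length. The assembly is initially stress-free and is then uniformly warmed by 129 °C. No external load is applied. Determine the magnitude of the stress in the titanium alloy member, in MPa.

Both members must finish at the same length. With the larger α, the nickel alloy tends to over-expand; the plates restrain it, putting the nickel alloy in compression and the titanium alloy in tension. With no external load the two internal forces are equal and opposite, magnitude P.
Setting the final lengths equal and cancelling L: (α₁ − α₂)ΔT = P/(A₁E₁) + P/(A₂E₂).
|α₁ − α₂|·ΔT = 3.9×10⁻⁶ × 129 = 0.0005031.
1/(A₁E₁) + 1/(A₂E₂) = 1/(1100×197×10³) + 1/(2300×112×10³) = 8.497×10⁻⁹ N⁻¹.
So P = 0.0005031 / 8.497×10⁻⁹ = 59.21 kN.
σ_{titanium alloy} = P/A₂ = 59210/2300 = 25.74 MPa, tensile.

σ ≈ 25.7 MPa (tensile)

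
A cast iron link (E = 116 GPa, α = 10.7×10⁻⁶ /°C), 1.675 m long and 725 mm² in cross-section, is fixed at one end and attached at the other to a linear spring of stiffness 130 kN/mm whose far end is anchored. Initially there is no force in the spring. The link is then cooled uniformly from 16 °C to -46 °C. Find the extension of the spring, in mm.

δ ≈ 0.31 mm

Free thermal contraction: δ_free = αΔT L = 10.7×10⁻⁶ × 62 × 1675 = 1.111 mm.
Let P be the tensile force in the spring. The link extends elastically by PL/(AE) and the spring stretches by P/k; together these equal δ_free.
So P = δ_free / [L/(AE) + 1/k] = 1.111 / [ 1675/(725×116×10³) + 1/(130×10³) ].
P = 1.111 / 2.761×10⁻⁵ = 40250 N.
Spring extension = P/k = 40250/(130×10³) = 0.3096 mm.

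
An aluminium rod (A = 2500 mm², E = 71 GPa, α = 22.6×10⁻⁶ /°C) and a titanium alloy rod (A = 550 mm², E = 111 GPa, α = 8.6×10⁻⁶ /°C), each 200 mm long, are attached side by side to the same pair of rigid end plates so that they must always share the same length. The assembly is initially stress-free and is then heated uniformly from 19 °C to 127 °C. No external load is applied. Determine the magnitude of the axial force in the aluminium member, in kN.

P ≈ 68.7 kN (compressive in the aluminium)

The aluminium has the larger α, so on heating it would change length more than the titanium alloy if both were free. The rigid plates force a common final length, so the aluminium is put into compression and the titanium alloy into tension, with equal and opposite forces P (no external load).
Setting the final lengths equal and cancelling L: (α₁ − α₂)ΔT = P/(A₁E₁) + P/(A₂E₂).
|α₁ − α₂|·ΔT = 14×10⁻⁶ × 108 = 0.001512.
1/(A₁E₁) + 1/(A₂E₂) = 1/(2500×71×10³) + 1/(550×111×10³) = 2.201×10⁻⁸ N⁻¹.
So P = 0.001512 / 2.201×10⁻⁸ = 68.68 kN.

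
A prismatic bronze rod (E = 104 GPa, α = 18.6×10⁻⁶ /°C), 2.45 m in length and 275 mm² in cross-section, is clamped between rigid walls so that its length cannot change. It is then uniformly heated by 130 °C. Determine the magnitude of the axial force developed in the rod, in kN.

The ends cannot move, so σ = EαΔT = 104×10³ × 18.6×10⁻⁶ × 130 = 251.5 MPa.
Then P = σA = 251.5 × 275 mm² = 69.15 kN, compressive.

P ≈ 69.2 kN (compressive)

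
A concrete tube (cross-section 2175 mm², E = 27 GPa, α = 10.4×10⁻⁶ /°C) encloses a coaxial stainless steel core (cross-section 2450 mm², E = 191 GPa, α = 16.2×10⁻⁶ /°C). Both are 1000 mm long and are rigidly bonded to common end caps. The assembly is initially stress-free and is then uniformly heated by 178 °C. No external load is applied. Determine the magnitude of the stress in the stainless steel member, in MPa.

The stainless steel has the larger α, so on heating it would change length more than the concrete if both were free. The rigid plates force a common final length, so the stainless steel is put into compression and the concrete into tension, with equal and opposite forces P (no external load).
Equating the net (thermal + elastic) strains gives |α₁ − α₂|·ΔT = P·[1/(A₁E₁) + 1/(A₂E₂)].
|α₁ − α₂|·ΔT = 5.8×10⁻⁶ × 178 = 0.001032.
1/(A₁E₁) + 1/(A₂E₂) = 1/(2175×27×10³) + 1/(2450×191×10³) = 1.917×10⁻⁸ N⁻¹.
So P = 0.001032 / 1.917×10⁻⁸ = 53.87 kN.
σ_{stainless steel} = P/A₂ = 53870/2450 = 21.99 MPa, compressive.

σ ≈ 22 MPa (compressive)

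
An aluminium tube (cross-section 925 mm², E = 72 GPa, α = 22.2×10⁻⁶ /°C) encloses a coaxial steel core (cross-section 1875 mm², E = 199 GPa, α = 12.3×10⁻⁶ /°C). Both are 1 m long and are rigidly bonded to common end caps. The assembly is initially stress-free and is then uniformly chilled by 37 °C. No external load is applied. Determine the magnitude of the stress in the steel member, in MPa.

σ ≈ 11 MPa (compressive)

The aluminium has the larger α, so on cooling it would change length more than the steel if both were free. The rigid plates force a common final length, so the aluminium is put into tension and the steel into compression, with equal and opposite forces P (no external load).
Compatibility of the two members (thermal + elastic change equal): (α₁ − α₂)ΔT = P·[1/(A₁E₁) + 1/(A₂E₂)].
|α₁ − α₂|·ΔT = 9.9×10⁻⁶ × 37 = 0.0003663.
1/(A₁E₁) + 1/(A₂E₂) = 1/(925×72×10³) + 1/(1875×199×10³) = 1.77×10⁻⁸ N⁻¹.
So P = 0.0003663 / 1.77×10⁻⁸ = 20.7 kN.
σ_{steel} = P/A₂ = 20700/1875 = 11.04 MPa, compressive.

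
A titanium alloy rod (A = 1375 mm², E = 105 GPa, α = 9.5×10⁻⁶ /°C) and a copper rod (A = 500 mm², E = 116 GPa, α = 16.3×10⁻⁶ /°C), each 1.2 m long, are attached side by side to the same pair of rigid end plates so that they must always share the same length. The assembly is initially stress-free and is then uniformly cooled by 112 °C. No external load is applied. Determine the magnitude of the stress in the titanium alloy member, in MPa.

Both members must finish at the same length. With the larger α, the copper tends to over-contract; the plates restrain it, putting the copper in tension and the titanium alloy in compression. With no external load the two internal forces are equal and opposite, magnitude P.
Equating the net (thermal + elastic) strains gives |α₁ − α₂|·ΔT = P·[1/(A₁E₁) + 1/(A₂E₂)].
|α₁ − α₂|·ΔT = 6.8×10⁻⁶ × 112 = 0.0007616.
1/(A₁E₁) + 1/(A₂E₂) = 1/(1375×105×10³) + 1/(500×116×10³) = 2.417×10⁻⁸ N⁻¹.
So P = 0.0007616 / 2.417×10⁻⁸ = 31.51 kN.
σ_{titanium alloy} = P/A₁ = 31510/1375 = 22.92 MPa, compressive.

σ ≈ 22.9 MPa (compressive)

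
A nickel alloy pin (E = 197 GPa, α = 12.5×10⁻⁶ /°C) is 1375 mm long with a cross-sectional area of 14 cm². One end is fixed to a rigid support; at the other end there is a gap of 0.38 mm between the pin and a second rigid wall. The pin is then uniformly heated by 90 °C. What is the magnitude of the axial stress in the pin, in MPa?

Unrestrained expansion: δ_free = αΔT L = 12.5×10⁻⁶ × 90 × 1375 = 1.547 mm.
The gap closes (δ_free > 0.38 mm) and the wall then resists a further 1.547 − 0.38 = 1.167 mm of expansion.
So σ = E(δ_free − g)/L = 197×10³ × 1.167/1375 = 167.2 MPa.

σ ≈ 167 MPa (compressive)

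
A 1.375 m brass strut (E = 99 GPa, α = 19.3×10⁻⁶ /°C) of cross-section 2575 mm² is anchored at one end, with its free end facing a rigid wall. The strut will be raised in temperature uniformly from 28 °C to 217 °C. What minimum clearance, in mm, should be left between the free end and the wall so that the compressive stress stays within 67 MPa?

Free expansion if unrestrained: δ_free = αΔT L = 19.3×10⁻⁶ × 189 × 1375 = 5.016 mm.
At the allowable stress the elastic shortening the wall may impose is σL/E = 67 × 1375 / (99×10³) = 0.9306 mm.
So the gap has to take up the difference, g_min = δ_free − σL/E = 5.016 − 0.9306 = 4.085 mm.

g ≈ 4.09 mm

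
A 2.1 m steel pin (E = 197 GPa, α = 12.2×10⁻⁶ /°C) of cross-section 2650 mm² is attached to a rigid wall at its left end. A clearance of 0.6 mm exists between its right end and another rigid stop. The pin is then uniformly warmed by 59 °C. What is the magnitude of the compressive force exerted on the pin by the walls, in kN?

Unrestrained expansion: δ_free = αΔT L = 12.2×10⁻⁶ × 59 × 2100 = 1.512 mm.
The gap closes (δ_free > 0.6 mm) and the wall then resists a further 1.512 − 0.6 = 0.9116 mm of expansion.
That suppressed elongation corresponds to σ = E·Δ/L = 197×10³ × 0.9116/2100 = 85.51 MPa.
P = σA = 85.51 × 2650 = 226.6 kN.

P ≈ 227 kN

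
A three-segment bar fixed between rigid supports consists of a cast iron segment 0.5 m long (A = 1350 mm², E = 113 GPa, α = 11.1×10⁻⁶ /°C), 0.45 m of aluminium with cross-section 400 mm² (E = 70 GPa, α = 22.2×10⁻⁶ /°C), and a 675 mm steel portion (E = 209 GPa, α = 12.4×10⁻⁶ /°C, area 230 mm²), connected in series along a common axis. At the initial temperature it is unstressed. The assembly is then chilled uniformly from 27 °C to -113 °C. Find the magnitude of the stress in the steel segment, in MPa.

With the walls removed the bar would change length by δ_free = Σ αᵢΔT Lᵢ = 11.1×10⁻⁶×140×500 + 22.2×10⁻⁶×140×450 + 12.4×10⁻⁶×140×675 = 3.347 mm.
Since the ends are fixed, an axial force P builds up, equal in every segment, with P · Σ Lᵢ/(AᵢEᵢ) = δ_free.
Σ Lᵢ/(AᵢEᵢ) = 500/(1350×113×10³) + 450/(400×70×10³) + 675/(230×209×10³) = 3.339×10⁻⁵ mm/N.
So P = 3.347 / 3.339×10⁻⁵ = 100.2 kN, tensile.
σ_{steel} = P / A = 100200 / 230 = 435.9 MPa.

σ ≈ 436 MPa (tensile)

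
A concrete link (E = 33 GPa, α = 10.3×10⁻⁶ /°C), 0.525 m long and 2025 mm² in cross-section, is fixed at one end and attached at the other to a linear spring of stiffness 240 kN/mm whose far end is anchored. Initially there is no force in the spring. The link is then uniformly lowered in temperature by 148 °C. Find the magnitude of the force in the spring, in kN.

Free thermal contraction: δ_free = αΔT L = 10.3×10⁻⁶ × 148 × 525 = 0.8003 mm.
Let P be the tensile force in the spring. The link extends elastically by PL/(AE) and the spring stretches by P/k; together these equal δ_free.
P [ L/(AE) + 1/k ] = δ_free → P [ 525/(2025×33×10³) + 1/(240×10³) ] = 0.8003.
P = 0.8003 / 1.202×10⁻⁵ = 66560 N.

P ≈ 66.6 kN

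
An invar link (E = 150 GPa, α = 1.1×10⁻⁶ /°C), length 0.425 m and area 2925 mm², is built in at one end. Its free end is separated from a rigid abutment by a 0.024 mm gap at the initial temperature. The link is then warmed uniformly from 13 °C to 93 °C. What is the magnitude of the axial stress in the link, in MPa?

Free thermal elongation = αΔT L = 1.1×10⁻⁶ × 80 × 425 = 0.0374 mm.
After closing the 0.024 mm clearance, 0.0374 − 0.024 = 0.0134 mm of expansion remains to be suppressed by the wall.
Compatibility: PL/(AE) = 0.0134 mm, so σ = P/A = E × (0.0134/425) = 4.729 MPa.

σ ≈ 4.73 MPa (compressive)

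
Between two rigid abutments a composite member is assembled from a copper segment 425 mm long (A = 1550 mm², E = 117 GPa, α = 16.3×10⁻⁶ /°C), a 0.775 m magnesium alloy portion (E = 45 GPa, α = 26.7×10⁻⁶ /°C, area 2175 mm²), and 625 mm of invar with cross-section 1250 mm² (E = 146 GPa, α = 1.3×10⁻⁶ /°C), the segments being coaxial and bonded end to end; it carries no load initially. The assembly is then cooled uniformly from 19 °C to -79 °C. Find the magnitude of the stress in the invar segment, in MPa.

Free thermal contraction of the whole bar: Σ αᵢΔT Lᵢ = 16.3×10⁻⁶×98×425 + 26.7×10⁻⁶×98×775 + 1.3×10⁻⁶×98×625 = 2.786 mm.
The rigid supports impose zero overall length change; the single axial force P common to all segments must satisfy P Σ Lᵢ/(AᵢEᵢ) = δ_free.
Σ Lᵢ/(AᵢEᵢ) = 425/(1550×117×10³) + 775/(2175×45×10³) + 625/(1250×146×10³) = 1.369×10⁻⁵ mm/N.
Hence P = δ_free / Σ(L/AE) = 2.786/1.369×10⁻⁵ = 203.6 kN (tensile).
σ_{invar} = P / A = 203600 / 1250 = 162.9 MPa.

σ ≈ 163 MPa (tensile)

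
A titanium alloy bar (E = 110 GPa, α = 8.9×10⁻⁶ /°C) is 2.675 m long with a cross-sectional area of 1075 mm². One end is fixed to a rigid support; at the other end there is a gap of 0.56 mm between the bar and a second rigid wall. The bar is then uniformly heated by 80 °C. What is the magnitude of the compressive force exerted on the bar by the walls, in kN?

P ≈ 59.4 kN

If the wall were absent the bar would grow by αΔT L = 8.9×10⁻⁶ × 80 × 2675 = 1.905 mm.
After closing the 0.56 mm clearance, 1.905 − 0.56 = 1.345 mm of expansion remains to be suppressed by the wall.
That suppressed elongation corresponds to σ = E·Δ/L = 110×10³ × 1.345/2675 = 55.29 MPa.
P = σA = 55.29 × 1075 = 59.44 kN.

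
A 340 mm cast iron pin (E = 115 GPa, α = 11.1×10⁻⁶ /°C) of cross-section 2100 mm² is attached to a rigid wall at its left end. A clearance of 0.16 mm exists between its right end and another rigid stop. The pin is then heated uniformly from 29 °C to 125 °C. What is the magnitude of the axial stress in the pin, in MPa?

If the wall were absent the pin would grow by αΔT L = 11.1×10⁻⁶ × 96 × 340 = 0.3623 mm.
The gap closes (δ_free > 0.16 mm) and the wall then resists a further 0.3623 − 0.16 = 0.2023 mm of expansion.
That suppressed elongation corresponds to σ = E·Δ/L = 115×10³ × 0.2023/340 = 68.43 MPa.

σ ≈ 68.4 MPa (compressive)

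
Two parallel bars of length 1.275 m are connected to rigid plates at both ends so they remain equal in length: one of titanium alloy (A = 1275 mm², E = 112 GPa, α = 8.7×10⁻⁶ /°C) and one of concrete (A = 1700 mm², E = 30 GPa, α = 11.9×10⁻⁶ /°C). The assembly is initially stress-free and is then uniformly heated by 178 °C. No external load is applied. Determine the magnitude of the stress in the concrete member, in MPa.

Equilibrium of a rigid end plate with no external load gives equal and opposite internal forces ±P in the two members. Since α_{concrete} > α_{titanium alloy}, heating drives the concrete into compression and the titanium alloy into tension.
Setting the final lengths equal and cancelling L: (α₁ − α₂)ΔT = P/(A₁E₁) + P/(A₂E₂).
|α₁ − α₂|·ΔT = 3.2×10⁻⁶ × 178 = 0.0005696.
1/(A₁E₁) + 1/(A₂E₂) = 1/(1275×112×10³) + 1/(1700×30×10³) = 2.661×10⁻⁸ N⁻¹.
P = 0.0005696 / 2.661×10⁻⁸ = 21400 N = 21.4 kN.
σ_{concrete} = P/A₂ = 21400/1700 = 12.59 MPa, compressive.

σ ≈ 12.6 MPa (compressive)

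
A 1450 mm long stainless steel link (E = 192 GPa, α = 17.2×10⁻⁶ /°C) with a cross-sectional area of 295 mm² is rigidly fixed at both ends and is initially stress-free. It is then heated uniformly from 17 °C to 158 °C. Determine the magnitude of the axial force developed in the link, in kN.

With zero net strain, σ = E·αΔT = 192 GPa × 17.2×10⁻⁶ × 141 = 465.6 MPa.
P = AEαΔT = 295 × 192×10³ × 17.2×10⁻⁶ × 141 = 137.4 kN (compressive).

P ≈ 137 kN (compressive)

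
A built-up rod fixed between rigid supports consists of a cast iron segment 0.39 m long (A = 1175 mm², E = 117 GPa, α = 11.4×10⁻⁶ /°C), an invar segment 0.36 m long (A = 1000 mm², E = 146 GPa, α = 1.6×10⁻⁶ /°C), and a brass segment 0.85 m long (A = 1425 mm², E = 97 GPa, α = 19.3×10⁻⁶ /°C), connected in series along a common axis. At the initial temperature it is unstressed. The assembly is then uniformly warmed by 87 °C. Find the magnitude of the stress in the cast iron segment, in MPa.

σ ≈ 139 MPa (compressive)

Free thermal expansion of the whole bar: Σ αᵢΔT Lᵢ = 11.4×10⁻⁶×87×390 + 1.6×10⁻⁶×87×360 + 19.3×10⁻⁶×87×850 = 1.864 mm.
The walls prevent any net length change, so an axial force P (same in every segment) develops. Compatibility: P · Σ Lᵢ/(AᵢEᵢ) = δ_free.
Σ Lᵢ/(AᵢEᵢ) = 390/(1175×117×10³) + 360/(1000×146×10³) + 850/(1425×97×10³) = 1.145×10⁻⁵ mm/N.
Hence P = δ_free / Σ(L/AE) = 1.864/1.145×10⁻⁵ = 162.8 kN (compressive).
σ_{cast iron} = P / A = 162800 / 1175 = 138.5 MPa.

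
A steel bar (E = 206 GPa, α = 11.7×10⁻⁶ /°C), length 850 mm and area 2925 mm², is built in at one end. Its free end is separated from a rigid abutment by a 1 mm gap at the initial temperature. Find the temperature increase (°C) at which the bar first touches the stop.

ΔT ≈ 101 °C

The gap closes when αΔT L = 1 mm, since the bar is still unstressed at that instant.
So ΔT = g/(αL) = 1/(11.7×10⁻⁶ × 850) = 100.6 °C.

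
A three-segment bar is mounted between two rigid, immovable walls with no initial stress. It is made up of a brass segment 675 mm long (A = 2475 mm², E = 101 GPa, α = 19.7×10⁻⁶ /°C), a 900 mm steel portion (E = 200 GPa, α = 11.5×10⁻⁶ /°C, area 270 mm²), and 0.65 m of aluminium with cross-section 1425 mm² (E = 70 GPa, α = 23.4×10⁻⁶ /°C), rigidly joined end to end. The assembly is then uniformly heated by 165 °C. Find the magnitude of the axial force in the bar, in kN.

If the supports were absent, the total length change would be Σ αᵢΔT Lᵢ = 19.7×10⁻⁶×165×675 + 11.5×10⁻⁶×165×900 + 23.4×10⁻⁶×165×650 = 6.411 mm.
The rigid supports impose zero overall length change; the single axial force P common to all segments must satisfy P Σ Lᵢ/(AᵢEᵢ) = δ_free.
Σ Lᵢ/(AᵢEᵢ) = 675/(2475×101×10³) + 900/(270×200×10³) + 650/(1425×70×10³) = 2.588×10⁻⁵ mm/N.
Hence P = δ_free / Σ(L/AE) = 6.411/2.588×10⁻⁵ = 247.7 kN (compressive).

P ≈ 248 kN (compressive)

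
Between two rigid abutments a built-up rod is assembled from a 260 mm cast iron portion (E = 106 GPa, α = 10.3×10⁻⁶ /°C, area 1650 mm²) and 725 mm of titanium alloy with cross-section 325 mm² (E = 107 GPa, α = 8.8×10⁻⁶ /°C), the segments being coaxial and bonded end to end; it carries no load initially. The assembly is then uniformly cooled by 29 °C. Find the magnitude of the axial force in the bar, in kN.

With the walls removed the bar would change length by δ_free = Σ αᵢΔT Lᵢ = 10.3×10⁻⁶×29×260 + 8.8×10⁻⁶×29×725 = 0.2627 mm.
The rigid supports impose zero overall length change; the single axial force P common to all segments must satisfy P Σ Lᵢ/(AᵢEᵢ) = δ_free.
Σ Lᵢ/(AᵢEᵢ) = 260/(1650×106×10³) + 725/(325×107×10³) = 2.233×10⁻⁵ mm/N.
P = 0.2627 / 2.233×10⁻⁵ = 11760 N = 11.76 kN, tensile.

P ≈ 11.8 kN (tensile)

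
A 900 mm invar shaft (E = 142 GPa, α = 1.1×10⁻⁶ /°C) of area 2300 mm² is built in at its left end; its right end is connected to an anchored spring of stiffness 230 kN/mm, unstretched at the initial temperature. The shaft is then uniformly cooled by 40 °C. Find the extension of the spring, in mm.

δ ≈ 0.0242 mm

The unrestrained thermal change is αΔT L = 1.1×10⁻⁶ × 40 × 900 = 0.0396 mm.
With a force P in the spring, the elastic change of the shaft is PL/(AE) and that of the spring is P/k; compatibility requires their sum to equal δ_free.
So P = δ_free / [L/(AE) + 1/k] = 0.0396 / [ 900/(2300×142×10³) + 1/(230×10³) ].
P = 0.0396 / 7.103×10⁻⁶ = 5575 N.
Spring extension = P/k = 5575/(230×10³) = 0.02424 mm.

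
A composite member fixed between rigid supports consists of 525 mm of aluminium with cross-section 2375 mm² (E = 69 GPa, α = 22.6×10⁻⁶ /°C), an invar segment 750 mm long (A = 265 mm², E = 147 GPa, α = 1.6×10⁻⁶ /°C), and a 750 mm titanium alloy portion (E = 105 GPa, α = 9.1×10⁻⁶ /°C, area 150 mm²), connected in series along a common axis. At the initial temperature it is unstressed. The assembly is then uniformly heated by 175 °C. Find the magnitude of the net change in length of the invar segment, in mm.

|ΔL| ≈ 0.746 mm

Free thermal expansion of the whole bar: Σ αᵢΔT Lᵢ = 22.6×10⁻⁶×175×525 + 1.6×10⁻⁶×175×750 + 9.1×10⁻⁶×175×750 = 3.481 mm.
Since the ends are fixed, an axial force P builds up, equal in every segment, with P · Σ Lᵢ/(AᵢEᵢ) = δ_free.
The series flexibility is Σ Lᵢ/(AᵢEᵢ) = 525/(2375×69×10³) + 750/(265×147×10³) + 750/(150×105×10³) = 7.008×10⁻⁵ mm/N.
So P = 3.481 / 7.008×10⁻⁵ = 49.67 kN, compressive.
For the invar segment, free thermal change = 1.6×10⁻⁶×175×750 = 0.21 mm and elastic change from P = 49670×750/(265×147×10³) = 0.9563 mm; these oppose, so the net change is 0.746 mm (segment shortens).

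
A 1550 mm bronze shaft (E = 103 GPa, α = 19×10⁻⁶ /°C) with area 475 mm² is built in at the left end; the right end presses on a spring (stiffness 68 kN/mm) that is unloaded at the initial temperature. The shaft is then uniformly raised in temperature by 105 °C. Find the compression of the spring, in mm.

δ ≈ 0.98 mm

The unrestrained thermal change is αΔT L = 19×10⁻⁶ × 105 × 1550 = 3.092 mm.
Let P be the compressive force at the spring. The shaft shortens elastically by PL/(AE) and the spring compresses by P/k; together these equal δ_free.
P [ L/(AE) + 1/k ] = δ_free → P [ 1550/(475×103×10³) + 1/(68×10³) ] = 3.092.
P = 3.092 / 4.639×10⁻⁵ = 66660 N.
Spring compression = P/k = 66660/(68×10³) = 0.9803 mm.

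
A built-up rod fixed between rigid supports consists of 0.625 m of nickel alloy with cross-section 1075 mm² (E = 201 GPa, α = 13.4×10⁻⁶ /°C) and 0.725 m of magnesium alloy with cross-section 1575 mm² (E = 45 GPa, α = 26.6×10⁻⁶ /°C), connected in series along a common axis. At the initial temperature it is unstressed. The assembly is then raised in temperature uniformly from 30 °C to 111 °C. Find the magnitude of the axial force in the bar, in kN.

P ≈ 171 kN (compressive)

With the walls removed the bar would change length by δ_free = Σ αᵢΔT Lᵢ = 13.4×10⁻⁶×81×625 + 26.6×10⁻⁶×81×725 = 2.24 mm.
Since the ends are fixed, an axial force P builds up, equal in every segment, with P · Σ Lᵢ/(AᵢEᵢ) = δ_free.
The series flexibility is Σ Lᵢ/(AᵢEᵢ) = 625/(1075×201×10³) + 725/(1575×45×10³) = 1.312×10⁻⁵ mm/N.
P = 2.24 / 1.312×10⁻⁵ = 170700 N = 170.7 kN, compressive.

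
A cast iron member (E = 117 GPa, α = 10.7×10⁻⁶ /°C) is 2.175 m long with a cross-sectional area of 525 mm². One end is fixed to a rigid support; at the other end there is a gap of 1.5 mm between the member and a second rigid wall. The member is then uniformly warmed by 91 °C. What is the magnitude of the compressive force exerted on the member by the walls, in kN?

If the wall were absent the member would grow by αΔT L = 10.7×10⁻⁶ × 91 × 2175 = 2.118 mm.
After closing the 1.5 mm clearance, 2.118 − 1.5 = 0.6178 mm of expansion remains to be suppressed by the wall.
Compatibility: PL/(AE) = 0.6178 mm, so σ = P/A = E × (0.6178/2175) = 33.23 MPa.
P = σA = 33.23 × 525 = 17.45 kN.

P ≈ 17.4 kN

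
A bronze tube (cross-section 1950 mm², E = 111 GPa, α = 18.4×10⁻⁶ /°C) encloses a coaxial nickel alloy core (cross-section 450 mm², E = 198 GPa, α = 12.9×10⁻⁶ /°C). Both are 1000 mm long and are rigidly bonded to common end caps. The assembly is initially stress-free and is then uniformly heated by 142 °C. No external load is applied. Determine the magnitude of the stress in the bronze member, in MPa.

The bronze has the larger α, so on heating it would change length more than the nickel alloy if both were free. The rigid plates force a common final length, so the bronze is put into compression and the nickel alloy into tension, with equal and opposite forces P (no external load).
Setting the final lengths equal and cancelling L: (α₁ − α₂)ΔT = P/(A₁E₁) + P/(A₂E₂).
|α₁ − α₂|·ΔT = 5.5×10⁻⁶ × 142 = 0.000781.
1/(A₁E₁) + 1/(A₂E₂) = 1/(1950×111×10³) + 1/(450×198×10³) = 1.584×10⁻⁸ N⁻¹.
So P = 0.000781 / 1.584×10⁻⁸ = 49.3 kN.
σ_{bronze} = P/A₁ = 49300/1950 = 25.28 MPa, compressive.

σ ≈ 25.3 MPa (compressive)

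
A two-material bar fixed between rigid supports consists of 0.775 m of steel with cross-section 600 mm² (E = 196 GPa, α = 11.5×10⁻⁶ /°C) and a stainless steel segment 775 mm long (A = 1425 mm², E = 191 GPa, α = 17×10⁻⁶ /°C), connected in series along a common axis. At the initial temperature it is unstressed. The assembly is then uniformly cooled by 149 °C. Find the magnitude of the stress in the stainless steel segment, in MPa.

σ ≈ 245 MPa (tensile)

If the supports were absent, the total length change would be Σ αᵢΔT Lᵢ = 11.5×10⁻⁶×149×775 + 17×10⁻⁶×149×775 = 3.291 mm.
The rigid supports impose zero overall length change; the single axial force P common to all segments must satisfy P Σ Lᵢ/(AᵢEᵢ) = δ_free.
The series flexibility is Σ Lᵢ/(AᵢEᵢ) = 775/(600×196×10³) + 775/(1425×191×10³) = 9.438×10⁻⁶ mm/N.
P = 3.291 / 9.438×10⁻⁶ = 348700 N = 348.7 kN, tensile.
σ_{stainless steel} = P / A = 348700 / 1425 = 244.7 MPa.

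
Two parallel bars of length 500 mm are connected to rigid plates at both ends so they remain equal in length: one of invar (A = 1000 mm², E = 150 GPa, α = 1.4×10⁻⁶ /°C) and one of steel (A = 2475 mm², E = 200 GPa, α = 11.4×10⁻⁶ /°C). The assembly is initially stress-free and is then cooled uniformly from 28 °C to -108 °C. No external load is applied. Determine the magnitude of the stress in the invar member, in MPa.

σ ≈ 157 MPa (compressive)

Equilibrium of a rigid end plate with no external load gives equal and opposite internal forces ±P in the two members. Since α_{steel} > α_{invar}, cooling drives the steel into tension and the invar into compression.
Setting the final lengths equal and cancelling L: (α₁ − α₂)ΔT = P/(A₁E₁) + P/(A₂E₂).
|α₁ − α₂|·ΔT = 10×10⁻⁶ × 136 = 0.00136.
1/(A₁E₁) + 1/(A₂E₂) = 1/(1000×150×10³) + 1/(2475×200×10³) = 8.687×10⁻⁹ N⁻¹.
P = 0.00136 / 8.687×10⁻⁹ = 156600 N = 156.6 kN.
σ_{invar} = P/A₁ = 156600/1000 = 156.6 MPa, compressive.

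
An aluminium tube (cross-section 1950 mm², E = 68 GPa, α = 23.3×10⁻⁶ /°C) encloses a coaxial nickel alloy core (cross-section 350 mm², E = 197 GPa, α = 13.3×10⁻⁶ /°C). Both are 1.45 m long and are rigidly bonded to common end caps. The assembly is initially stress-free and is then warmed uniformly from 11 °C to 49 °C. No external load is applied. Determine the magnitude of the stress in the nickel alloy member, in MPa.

Equilibrium of a rigid end plate with no external load gives equal and opposite internal forces ±P in the two members. Since α_{aluminium} > α_{nickel alloy}, heating drives the aluminium into compression and the nickel alloy into tension.
Compatibility of the two members (thermal + elastic change equal): (α₁ − α₂)ΔT = P·[1/(A₁E₁) + 1/(A₂E₂)].
|α₁ − α₂|·ΔT = 10×10⁻⁶ × 38 = 0.00038.
1/(A₁E₁) + 1/(A₂E₂) = 1/(1950×68×10³) + 1/(350×197×10³) = 2.204×10⁻⁸ N⁻¹.
So P = 0.00038 / 2.204×10⁻⁸ = 17.24 kN.
σ_{nickel alloy} = P/A₂ = 17240/350 = 49.25 MPa, tensile.

σ ≈ 49.3 MPa (tensile)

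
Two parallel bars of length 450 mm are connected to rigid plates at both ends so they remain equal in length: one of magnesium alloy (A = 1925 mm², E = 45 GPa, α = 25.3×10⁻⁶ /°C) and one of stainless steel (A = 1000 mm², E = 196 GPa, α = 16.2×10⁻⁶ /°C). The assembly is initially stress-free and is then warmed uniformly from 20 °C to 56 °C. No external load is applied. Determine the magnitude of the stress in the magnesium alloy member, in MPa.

Both members must finish at the same length. With the larger α, the magnesium alloy tends to over-expand; the plates restrain it, putting the magnesium alloy in compression and the stainless steel in tension. With no external load the two internal forces are equal and opposite, magnitude P.
Equating the net (thermal + elastic) strains gives |α₁ − α₂|·ΔT = P·[1/(A₁E₁) + 1/(A₂E₂)].
|α₁ − α₂|·ΔT = 9.1×10⁻⁶ × 36 = 0.0003276.
1/(A₁E₁) + 1/(A₂E₂) = 1/(1925×45×10³) + 1/(1000×196×10³) = 1.665×10⁻⁸ N⁻¹.
P = 0.0003276 / 1.665×10⁻⁸ = 19680 N = 19.68 kN.
σ_{magnesium alloy} = P/A₁ = 19680/1925 = 10.22 MPa, compressive.

σ ≈ 10.2 MPa (compressive)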